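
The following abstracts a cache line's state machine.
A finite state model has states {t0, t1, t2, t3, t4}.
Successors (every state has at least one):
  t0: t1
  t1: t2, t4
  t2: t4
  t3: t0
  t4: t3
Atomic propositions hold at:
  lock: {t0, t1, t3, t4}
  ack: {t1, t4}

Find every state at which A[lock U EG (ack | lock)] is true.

{t0, t1, t3, t4}

Sat(ack | lock) = {t0, t1, t3, t4}
EG (ack | lock): greatest fixpoint, start Z0 = {t0, t1, t3, t4}, keep only states in Sat with some successor in Z. Already a fixed point.
Sat(EG (ack | lock)) = {t0, t1, t3, t4}
A[lock U EG (ack | lock)]: least fixpoint, start Z0 = Sat(EG (ack | lock)) = {t0, t1, t3, t4}, add states in Sat(lock) with every successor in Z. Already a fixed point.
Sat(A[lock U EG (ack | lock)]) = {t0, t1, t3, t4}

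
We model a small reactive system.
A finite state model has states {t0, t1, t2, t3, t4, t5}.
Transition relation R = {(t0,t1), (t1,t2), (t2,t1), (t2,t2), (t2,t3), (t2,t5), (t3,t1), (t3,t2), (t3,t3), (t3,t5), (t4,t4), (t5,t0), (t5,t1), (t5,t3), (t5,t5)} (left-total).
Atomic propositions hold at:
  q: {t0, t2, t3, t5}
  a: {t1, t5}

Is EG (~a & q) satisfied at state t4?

No

Sat(~a) = {t0, t2, t3, t4}
Sat(~a & q) = {t0, t2, t3}
EG (~a & q): greatest fixpoint, start Z0 = {t0, t2, t3}, keep only states in Sat with some successor in Z. Z1 = {t2, t3}; fixed.
Sat(EG (~a & q)) = {t2, t3}
t4 ∉ Sat(EG (~a & q)) = {t2, t3}, so the formula does not hold at t4.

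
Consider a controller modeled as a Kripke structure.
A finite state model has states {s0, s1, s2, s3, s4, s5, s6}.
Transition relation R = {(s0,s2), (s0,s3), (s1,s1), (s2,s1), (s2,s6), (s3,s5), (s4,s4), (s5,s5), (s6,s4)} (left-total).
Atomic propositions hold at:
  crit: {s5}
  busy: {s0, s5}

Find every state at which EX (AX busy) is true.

{s0, s3, s5}

Sat(AX busy) = {s : every successor in {s0, s5}} = {s3, s5}
Sat(EX (AX busy)) = {s : some successor in {s3, s5}} = {s0, s3, s5}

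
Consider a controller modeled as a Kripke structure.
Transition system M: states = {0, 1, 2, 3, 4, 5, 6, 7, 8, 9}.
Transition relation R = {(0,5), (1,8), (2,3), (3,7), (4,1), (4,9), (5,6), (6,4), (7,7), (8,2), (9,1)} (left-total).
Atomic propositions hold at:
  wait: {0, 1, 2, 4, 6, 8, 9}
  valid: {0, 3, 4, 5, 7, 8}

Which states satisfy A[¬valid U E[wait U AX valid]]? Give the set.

{0, 1, 2, 3, 4, 6, 7, 8, 9}

Sat(¬valid) = {1, 2, 6, 9}
Sat(AX valid) = {s : every successor in {0, 3, 4, 5, 7, 8}} = {0, 1, 2, 3, 6, 7}
E[wait U AX valid]: least fixpoint, start Z0 = Sat(AX valid) = {0, 1, 2, 3, 6, 7}, add states in Sat(wait) with some successor in Z. Z1 = {0, 1, 2, 3, 4, 6, 7, 8, 9}; fixed.
Sat(E[wait U AX valid]) = {0, 1, 2, 3, 4, 6, 7, 8, 9}
A[¬valid U E[wait U AX valid]]: least fixpoint, start Z0 = Sat(E[wait U AX valid]) = {0, 1, 2, 3, 4, 6, 7, 8, 9}, add states in Sat(¬valid) with every successor in Z. Already a fixed point.
Sat(A[¬valid U E[wait U AX valid]]) = {0, 1, 2, 3, 4, 6, 7, 8, 9}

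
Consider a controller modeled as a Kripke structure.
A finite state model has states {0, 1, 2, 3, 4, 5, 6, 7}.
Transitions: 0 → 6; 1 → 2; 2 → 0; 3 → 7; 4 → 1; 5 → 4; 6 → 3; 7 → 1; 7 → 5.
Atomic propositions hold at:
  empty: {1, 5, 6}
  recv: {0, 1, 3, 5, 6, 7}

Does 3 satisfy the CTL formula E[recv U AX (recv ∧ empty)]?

Yes

Sat(recv ∧ empty) = {1, 5, 6}
Sat(AX (recv ∧ empty)) = {s : every successor in {1, 5, 6}} = {0, 4, 7}
E[recv U AX (recv ∧ empty)]: least fixpoint, start Z0 = Sat(AX (recv ∧ empty)) = {0, 4, 7}, add states in Sat(recv) with some successor in Z. Z1 = {0, 3, 4, 5, 7}; Z2 = {0, 3, 4, 5, 6, 7}; fixed.
Sat(E[recv U AX (recv ∧ empty)]) = {0, 3, 4, 5, 6, 7}
3 ∈ Sat(E[recv U AX (recv ∧ empty)]) = {0, 3, 4, 5, 6, 7}, so the formula holds at 3.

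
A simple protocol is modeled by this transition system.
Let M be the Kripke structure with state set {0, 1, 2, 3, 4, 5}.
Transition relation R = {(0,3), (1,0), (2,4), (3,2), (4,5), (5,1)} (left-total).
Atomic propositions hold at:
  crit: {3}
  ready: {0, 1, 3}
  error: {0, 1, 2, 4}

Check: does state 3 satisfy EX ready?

No

Sat(EX ready) = {s : some successor in {0, 1, 3}} = {0, 1, 5}
3 ∉ Sat(EX ready) = {0, 1, 5}, so the formula does not hold at 3.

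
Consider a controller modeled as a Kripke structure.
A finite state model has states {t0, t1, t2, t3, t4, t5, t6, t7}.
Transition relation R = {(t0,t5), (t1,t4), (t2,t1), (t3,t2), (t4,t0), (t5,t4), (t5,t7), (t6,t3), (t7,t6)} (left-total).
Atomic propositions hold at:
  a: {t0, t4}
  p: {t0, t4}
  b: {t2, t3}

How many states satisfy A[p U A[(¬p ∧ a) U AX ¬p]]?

Sat(¬p) = {t1, t2, t3, t5, t6, t7}
Sat(¬p ∧ a) = ∅
Sat(AX ¬p) = {s : every successor in {t1, t2, t3, t5, t6, t7}} = {t0, t2, t3, t6, t7}
A[(¬p ∧ a) U AX ¬p]: least fixpoint, start Z0 = Sat(AX ¬p) = {t0, t2, t3, t6, t7}, add states in Sat(¬p ∧ a) with every successor in Z. Already a fixed point.
Sat(A[(¬p ∧ a) U AX ¬p]) = {t0, t2, t3, t6, t7}
A[p U A[(¬p ∧ a) U AX ¬p]]: least fixpoint, start Z0 = Sat(A[(¬p ∧ a) U AX ¬p]) = {t0, t2, t3, t6, t7}, add states in Sat(p) with every successor in Z. Z1 = {t0, t2, t3, t4, t6, t7}; fixed.
Sat(A[p U A[(¬p ∧ a) U AX ¬p]]) = {t0, t2, t3, t4, t6, t7}
|Sat(A[p U A[(¬p ∧ a) U AX ¬p]])| = |{t0, t2, t3, t4, t6, t7}| = 6.

6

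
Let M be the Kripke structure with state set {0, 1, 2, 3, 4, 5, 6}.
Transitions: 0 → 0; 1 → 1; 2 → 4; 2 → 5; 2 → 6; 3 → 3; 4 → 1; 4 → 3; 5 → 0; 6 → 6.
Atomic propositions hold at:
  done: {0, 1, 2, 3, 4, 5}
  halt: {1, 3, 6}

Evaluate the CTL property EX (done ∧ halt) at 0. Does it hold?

Sat(done ∧ halt) = {1, 3}
Sat(EX (done ∧ halt)) = {s : some successor in {1, 3}} = {1, 3, 4}
0 ∉ Sat(EX (done ∧ halt)) = {1, 3, 4}, so the formula does not hold at 0.

No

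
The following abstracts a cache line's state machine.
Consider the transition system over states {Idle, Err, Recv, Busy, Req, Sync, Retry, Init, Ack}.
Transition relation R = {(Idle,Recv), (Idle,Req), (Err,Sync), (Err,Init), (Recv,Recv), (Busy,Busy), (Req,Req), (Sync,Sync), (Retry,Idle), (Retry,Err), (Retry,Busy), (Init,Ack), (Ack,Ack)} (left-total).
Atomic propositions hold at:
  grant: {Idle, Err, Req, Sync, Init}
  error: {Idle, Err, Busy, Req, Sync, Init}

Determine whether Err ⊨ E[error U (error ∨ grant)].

Sat(error ∨ grant) = {Idle, Err, Busy, Req, Sync, Init}
E[error U (error ∨ grant)]: least fixpoint, start Z0 = Sat((error ∨ grant)) = {Idle, Err, Busy, Req, Sync, Init}, add states in Sat(error) with some successor in Z. Already a fixed point.
Sat(E[error U (error ∨ grant)]) = {Idle, Err, Busy, Req, Sync, Init}
Err ∈ Sat(E[error U (error ∨ grant)]) = {Idle, Err, Busy, Req, Sync, Init}, so the formula holds at Err.

Yes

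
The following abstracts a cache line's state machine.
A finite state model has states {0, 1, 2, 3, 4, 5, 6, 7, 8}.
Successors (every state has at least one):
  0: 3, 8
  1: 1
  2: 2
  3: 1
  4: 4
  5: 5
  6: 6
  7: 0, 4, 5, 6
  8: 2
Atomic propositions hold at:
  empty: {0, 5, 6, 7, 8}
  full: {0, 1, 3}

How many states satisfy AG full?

AG full: greatest fixpoint, start Z0 = {0, 1, 3}, keep only states in Sat with every successor in Z. Z1 = {1, 3}; fixed.
Sat(AG full) = {1, 3}
|Sat(AG full)| = |{1, 3}| = 2.

2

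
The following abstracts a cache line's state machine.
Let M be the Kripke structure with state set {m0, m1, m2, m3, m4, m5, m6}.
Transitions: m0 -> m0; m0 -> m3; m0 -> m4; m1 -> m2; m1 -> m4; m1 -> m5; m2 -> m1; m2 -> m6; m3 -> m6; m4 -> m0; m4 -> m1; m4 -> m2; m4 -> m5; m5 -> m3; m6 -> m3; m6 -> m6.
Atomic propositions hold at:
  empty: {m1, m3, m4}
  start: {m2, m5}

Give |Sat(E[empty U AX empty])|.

3

Sat(AX empty) = {s : every successor in {m1, m3, m4}} = {m5}
E[empty U AX empty]: least fixpoint, start Z0 = Sat(AX empty) = {m5}, add states in Sat(empty) with some successor in Z. Z1 = {m1, m4, m5}; fixed.
Sat(E[empty U AX empty]) = {m1, m4, m5}
|Sat(E[empty U AX empty])| = |{m1, m4, m5}| = 3.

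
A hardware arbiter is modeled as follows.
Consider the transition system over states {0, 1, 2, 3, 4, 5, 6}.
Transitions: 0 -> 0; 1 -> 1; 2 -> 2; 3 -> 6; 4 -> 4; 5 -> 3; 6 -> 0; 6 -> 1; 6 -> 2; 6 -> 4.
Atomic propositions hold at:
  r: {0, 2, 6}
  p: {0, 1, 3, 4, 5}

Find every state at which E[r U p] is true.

{0, 1, 3, 4, 5, 6}

E[r U p]: least fixpoint, start Z0 = Sat(p) = {0, 1, 3, 4, 5}, add states in Sat(r) with some successor in Z. Z1 = {0, 1, 3, 4, 5, 6}; fixed.
Sat(E[r U p]) = {0, 1, 3, 4, 5, 6}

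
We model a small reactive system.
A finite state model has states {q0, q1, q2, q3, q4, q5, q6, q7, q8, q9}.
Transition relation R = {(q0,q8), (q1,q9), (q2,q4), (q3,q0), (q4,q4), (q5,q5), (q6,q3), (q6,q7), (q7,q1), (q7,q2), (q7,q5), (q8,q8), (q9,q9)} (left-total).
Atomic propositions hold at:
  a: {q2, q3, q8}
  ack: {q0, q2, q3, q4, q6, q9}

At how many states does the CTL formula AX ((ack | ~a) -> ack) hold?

Sat(~a) = {q0, q1, q4, q5, q6, q7, q9}
Sat(ack | ~a) = {q0, q1, q2, q3, q4, q5, q6, q7, q9}
Sat((ack | ~a) -> ack) = {q0, q2, q3, q4, q6, q8, q9}
Sat(AX ((ack | ~a) -> ack)) = {s : every successor in {q0, q2, q3, q4, q6, q8, q9}} = {q0, q1, q2, q3, q4, q8, q9}
|Sat(AX ((ack | ~a) -> ack))| = |{q0, q1, q2, q3, q4, q8, q9}| = 7.

7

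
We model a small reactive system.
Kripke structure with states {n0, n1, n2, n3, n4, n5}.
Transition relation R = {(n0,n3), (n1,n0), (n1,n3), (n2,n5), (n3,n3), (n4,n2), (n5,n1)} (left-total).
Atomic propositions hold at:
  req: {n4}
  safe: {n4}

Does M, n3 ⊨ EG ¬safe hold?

Sat(¬safe) = {n0, n1, n2, n3, n5}
EG ¬safe: greatest fixpoint, start Z0 = {n0, n1, n2, n3, n5}, keep only states in Sat with some successor in Z. Already a fixed point.
Sat(EG ¬safe) = {n0, n1, n2, n3, n5}
n3 ∈ Sat(EG ¬safe) = {n0, n1, n2, n3, n5}, so the formula holds at n3.

Yes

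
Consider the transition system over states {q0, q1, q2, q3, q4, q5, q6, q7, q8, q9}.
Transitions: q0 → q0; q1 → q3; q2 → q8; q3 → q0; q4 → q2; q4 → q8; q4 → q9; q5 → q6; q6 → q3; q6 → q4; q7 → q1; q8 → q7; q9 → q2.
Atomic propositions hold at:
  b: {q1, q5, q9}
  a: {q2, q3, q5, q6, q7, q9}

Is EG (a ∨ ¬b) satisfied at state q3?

Sat(¬b) = {q0, q2, q3, q4, q6, q7, q8}
Sat(a ∨ ¬b) = {q0, q2, q3, q4, q5, q6, q7, q8, q9}
EG (a ∨ ¬b): greatest fixpoint, start Z0 = {q0, q2, q3, q4, q5, q6, q7, q8, q9}, keep only states in Sat with some successor in Z. Z1 = {q0, q2, q3, q4, q5, q6, q8, q9}; Z2 = {q0, q2, q3, q4, q5, q6, q9}; Z3 = {q0, q3, q4, q5, q6, q9}; Z4 = {q0, q3, q4, q5, q6}; Z5 = {q0, q3, q5, q6}; fixed.
Sat(EG (a ∨ ¬b)) = {q0, q3, q5, q6}
q3 ∈ Sat(EG (a ∨ ¬b)) = {q0, q3, q5, q6}, so the formula holds at q3.

Yes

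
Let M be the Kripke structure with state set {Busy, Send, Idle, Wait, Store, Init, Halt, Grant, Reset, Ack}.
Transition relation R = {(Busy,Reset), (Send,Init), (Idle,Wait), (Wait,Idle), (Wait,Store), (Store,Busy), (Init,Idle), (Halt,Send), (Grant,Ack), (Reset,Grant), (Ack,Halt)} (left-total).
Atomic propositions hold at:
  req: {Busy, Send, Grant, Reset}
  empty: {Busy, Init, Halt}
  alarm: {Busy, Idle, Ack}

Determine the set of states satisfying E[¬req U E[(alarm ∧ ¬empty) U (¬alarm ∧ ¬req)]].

Sat(¬req) = {Idle, Wait, Store, Init, Halt, Ack}
Sat(¬empty) = {Send, Idle, Wait, Store, Grant, Reset, Ack}
Sat(alarm ∧ ¬empty) = {Idle, Ack}
Sat(¬alarm) = {Send, Wait, Store, Init, Halt, Grant, Reset}
Sat(¬alarm ∧ ¬req) = {Wait, Store, Init, Halt}
E[(alarm ∧ ¬empty) U (¬alarm ∧ ¬req)]: least fixpoint, start Z0 = Sat((¬alarm ∧ ¬req)) = {Wait, Store, Init, Halt}, add states in Sat(alarm ∧ ¬empty) with some successor in Z. Z1 = {Idle, Wait, Store, Init, Halt, Ack}; fixed.
Sat(E[(alarm ∧ ¬empty) U (¬alarm ∧ ¬req)]) = {Idle, Wait, Store, Init, Halt, Ack}
E[¬req U E[(alarm ∧ ¬empty) U (¬alarm ∧ ¬req)]]: least fixpoint, start Z0 = Sat(E[(alarm ∧ ¬empty) U (¬alarm ∧ ¬req)]) = {Idle, Wait, Store, Init, Halt, Ack}, add states in Sat(¬req) with some successor in Z. Already a fixed point.
Sat(E[¬req U E[(alarm ∧ ¬empty) U (¬alarm ∧ ¬req)]]) = {Idle, Wait, Store, Init, Halt, Ack}

{Idle, Wait, Store, Init, Halt, Ack}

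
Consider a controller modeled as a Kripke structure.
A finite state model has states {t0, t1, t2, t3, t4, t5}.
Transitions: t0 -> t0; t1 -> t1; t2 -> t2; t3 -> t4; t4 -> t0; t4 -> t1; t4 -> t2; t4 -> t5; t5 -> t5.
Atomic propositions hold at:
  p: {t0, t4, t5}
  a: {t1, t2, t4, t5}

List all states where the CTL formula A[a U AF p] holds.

AF p: least fixpoint, start Z0 = {t0, t4, t5}, add states with every successor in Z. Z1 = {t0, t3, t4, t5}; fixed.
Sat(AF p) = {t0, t3, t4, t5}
A[a U AF p]: least fixpoint, start Z0 = Sat(AF p) = {t0, t3, t4, t5}, add states in Sat(a) with every successor in Z. Already a fixed point.
Sat(A[a U AF p]) = {t0, t3, t4, t5}

{t0, t3, t4, t5}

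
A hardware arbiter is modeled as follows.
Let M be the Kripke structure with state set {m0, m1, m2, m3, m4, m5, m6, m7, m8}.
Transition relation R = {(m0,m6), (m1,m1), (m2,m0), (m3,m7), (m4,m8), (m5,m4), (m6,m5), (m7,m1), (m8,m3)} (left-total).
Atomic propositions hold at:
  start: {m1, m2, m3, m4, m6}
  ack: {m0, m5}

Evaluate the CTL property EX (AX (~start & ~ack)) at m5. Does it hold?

Yes

Sat(~start) = {m0, m5, m7, m8}
Sat(~ack) = {m1, m2, m3, m4, m6, m7, m8}
Sat(~start & ~ack) = {m7, m8}
Sat(AX (~start & ~ack)) = {s : every successor in {m7, m8}} = {m3, m4}
Sat(EX (AX (~start & ~ack))) = {s : some successor in {m3, m4}} = {m5, m8}
m5 ∈ Sat(EX (AX (~start & ~ack))) = {m5, m8}, so the formula holds at m5.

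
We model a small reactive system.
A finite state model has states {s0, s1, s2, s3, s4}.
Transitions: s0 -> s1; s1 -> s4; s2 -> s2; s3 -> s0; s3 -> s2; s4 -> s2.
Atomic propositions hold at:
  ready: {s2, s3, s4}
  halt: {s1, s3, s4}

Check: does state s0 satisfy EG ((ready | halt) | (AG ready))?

No

Sat(ready | halt) = {s1, s2, s3, s4}
AG ready: greatest fixpoint, start Z0 = {s2, s3, s4}, keep only states in Sat with every successor in Z. Z1 = {s2, s4}; fixed.
Sat(AG ready) = {s2, s4}
Sat((ready | halt) | (AG ready)) = {s1, s2, s3, s4}
EG ((ready | halt) | (AG ready)): greatest fixpoint, start Z0 = {s1, s2, s3, s4}, keep only states in Sat with some successor in Z. Already a fixed point.
Sat(EG ((ready | halt) | (AG ready))) = {s1, s2, s3, s4}
s0 ∉ Sat(EG ((ready | halt) | (AG ready))) = {s1, s2, s3, s4}, so the formula does not hold at s0.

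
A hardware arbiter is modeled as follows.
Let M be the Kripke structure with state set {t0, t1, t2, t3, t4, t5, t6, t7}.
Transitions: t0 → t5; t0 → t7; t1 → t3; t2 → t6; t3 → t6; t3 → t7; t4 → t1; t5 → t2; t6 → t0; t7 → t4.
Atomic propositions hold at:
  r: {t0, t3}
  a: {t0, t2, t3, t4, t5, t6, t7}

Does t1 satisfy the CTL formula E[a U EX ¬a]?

Sat(¬a) = {t1}
Sat(EX ¬a) = {s : some successor in {t1}} = {t4}
E[a U EX ¬a]: least fixpoint, start Z0 = Sat(EX ¬a) = {t4}, add states in Sat(a) with some successor in Z. Z1 = {t4, t7}; Z2 = {t0, t3, t4, t7}; Z3 = {t0, t3, t4, t6, t7}; Z4 = {t0, t2, t3, t4, t6, t7}; Z5 = {t0, t2, t3, t4, t5, t6, t7}; fixed.
Sat(E[a U EX ¬a]) = {t0, t2, t3, t4, t5, t6, t7}
t1 ∉ Sat(E[a U EX ¬a]) = {t0, t2, t3, t4, t5, t6, t7}, so the formula does not hold at t1.

No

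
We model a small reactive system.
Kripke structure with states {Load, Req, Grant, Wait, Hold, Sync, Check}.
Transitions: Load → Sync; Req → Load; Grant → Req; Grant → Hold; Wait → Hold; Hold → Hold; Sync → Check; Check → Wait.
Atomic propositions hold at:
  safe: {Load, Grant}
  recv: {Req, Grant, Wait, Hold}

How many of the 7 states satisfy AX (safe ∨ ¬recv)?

3

Sat(¬recv) = {Load, Sync, Check}
Sat(safe ∨ ¬recv) = {Load, Grant, Sync, Check}
Sat(AX (safe ∨ ¬recv)) = {s : every successor in {Load, Grant, Sync, Check}} = {Load, Req, Sync}
|Sat(AX (safe ∨ ¬recv))| = |{Load, Req, Sync}| = 3.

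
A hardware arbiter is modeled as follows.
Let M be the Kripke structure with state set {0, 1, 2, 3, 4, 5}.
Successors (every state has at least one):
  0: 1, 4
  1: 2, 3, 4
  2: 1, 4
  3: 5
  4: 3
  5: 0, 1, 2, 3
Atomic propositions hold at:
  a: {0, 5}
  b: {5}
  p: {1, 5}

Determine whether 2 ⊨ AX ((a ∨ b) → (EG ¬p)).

Yes

Sat(a ∨ b) = {0, 5}
Sat(¬p) = {0, 2, 3, 4}
EG ¬p: greatest fixpoint, start Z0 = {0, 2, 3, 4}, keep only states in Sat with some successor in Z. Z1 = {0, 2, 4}; Z2 = {0, 2}; Z3 = ∅; fixed.
Sat(EG ¬p) = ∅
Sat((a ∨ b) → (EG ¬p)) = {1, 2, 3, 4}
Sat(AX ((a ∨ b) → (EG ¬p))) = {s : every successor in {1, 2, 3, 4}} = {0, 1, 2, 4}
2 ∈ Sat(AX ((a ∨ b) → (EG ¬p))) = {0, 1, 2, 4}, so the formula holds at 2.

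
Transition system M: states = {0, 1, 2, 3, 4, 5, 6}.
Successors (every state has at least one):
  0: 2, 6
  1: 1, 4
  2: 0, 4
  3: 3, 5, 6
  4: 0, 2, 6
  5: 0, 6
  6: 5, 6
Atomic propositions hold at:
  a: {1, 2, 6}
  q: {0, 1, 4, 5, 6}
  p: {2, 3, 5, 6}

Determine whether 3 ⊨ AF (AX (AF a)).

No

AF a: least fixpoint, start Z0 = {1, 2, 6}, add states with every successor in Z. Z1 = {0, 1, 2, 6}; Z2 = {0, 1, 2, 4, 5, 6}; fixed.
Sat(AF a) = {0, 1, 2, 4, 5, 6}
Sat(AX (AF a)) = {s : every successor in {0, 1, 2, 4, 5, 6}} = {0, 1, 2, 4, 5, 6}
AF (AX (AF a)): least fixpoint, start Z0 = {0, 1, 2, 4, 5, 6}, add states with every successor in Z. Already a fixed point.
Sat(AF (AX (AF a))) = {0, 1, 2, 4, 5, 6}
3 ∉ Sat(AF (AX (AF a))) = {0, 1, 2, 4, 5, 6}, so the formula does not hold at 3.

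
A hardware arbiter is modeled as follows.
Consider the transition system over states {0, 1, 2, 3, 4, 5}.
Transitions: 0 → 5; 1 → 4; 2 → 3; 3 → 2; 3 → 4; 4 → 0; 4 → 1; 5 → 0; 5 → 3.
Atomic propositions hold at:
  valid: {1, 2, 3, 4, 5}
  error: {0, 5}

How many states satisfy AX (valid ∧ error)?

1

Sat(valid ∧ error) = {5}
Sat(AX (valid ∧ error)) = {s : every successor in {5}} = {0}
|Sat(AX (valid ∧ error))| = |{0}| = 1.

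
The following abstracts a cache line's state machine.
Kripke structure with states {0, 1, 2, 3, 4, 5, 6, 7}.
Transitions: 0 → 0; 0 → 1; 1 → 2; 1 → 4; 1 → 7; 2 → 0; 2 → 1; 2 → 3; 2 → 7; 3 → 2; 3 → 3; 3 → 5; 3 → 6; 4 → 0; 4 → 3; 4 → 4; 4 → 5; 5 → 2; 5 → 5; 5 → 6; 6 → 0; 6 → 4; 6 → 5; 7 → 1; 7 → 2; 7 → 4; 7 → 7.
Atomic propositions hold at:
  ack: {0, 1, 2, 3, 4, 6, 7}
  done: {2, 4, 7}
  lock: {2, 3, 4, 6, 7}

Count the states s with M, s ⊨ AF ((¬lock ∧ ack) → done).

Sat(¬lock) = {0, 1, 5}
Sat(¬lock ∧ ack) = {0, 1}
Sat((¬lock ∧ ack) → done) = {2, 3, 4, 5, 6, 7}
AF ((¬lock ∧ ack) → done): least fixpoint, start Z0 = {2, 3, 4, 5, 6, 7}, add states with every successor in Z. Z1 = {1, 2, 3, 4, 5, 6, 7}; fixed.
Sat(AF ((¬lock ∧ ack) → done)) = {1, 2, 3, 4, 5, 6, 7}
|Sat(AF ((¬lock ∧ ack) → done))| = |{1, 2, 3, 4, 5, 6, 7}| = 7.

7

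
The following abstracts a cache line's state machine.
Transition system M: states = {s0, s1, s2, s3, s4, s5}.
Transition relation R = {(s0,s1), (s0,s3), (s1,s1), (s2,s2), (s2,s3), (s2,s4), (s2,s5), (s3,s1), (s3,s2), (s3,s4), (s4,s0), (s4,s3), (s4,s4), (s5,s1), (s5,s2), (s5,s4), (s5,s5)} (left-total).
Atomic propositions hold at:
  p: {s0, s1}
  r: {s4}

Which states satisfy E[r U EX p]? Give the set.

Sat(EX p) = {s : some successor in {s0, s1}} = {s0, s1, s3, s4, s5}
E[r U EX p]: least fixpoint, start Z0 = Sat(EX p) = {s0, s1, s3, s4, s5}, add states in Sat(r) with some successor in Z. Already a fixed point.
Sat(E[r U EX p]) = {s0, s1, s3, s4, s5}

{s0, s1, s3, s4, s5}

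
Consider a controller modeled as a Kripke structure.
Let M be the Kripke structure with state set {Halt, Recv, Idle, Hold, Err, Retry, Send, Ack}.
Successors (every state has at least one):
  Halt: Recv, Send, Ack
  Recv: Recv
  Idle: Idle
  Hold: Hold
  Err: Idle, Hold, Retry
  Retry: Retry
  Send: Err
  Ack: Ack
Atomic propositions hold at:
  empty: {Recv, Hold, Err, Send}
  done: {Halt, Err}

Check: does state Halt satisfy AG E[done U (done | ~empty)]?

Sat(~empty) = {Halt, Idle, Retry, Ack}
Sat(done | ~empty) = {Halt, Idle, Err, Retry, Ack}
E[done U (done | ~empty)]: least fixpoint, start Z0 = Sat((done | ~empty)) = {Halt, Idle, Err, Retry, Ack}, add states in Sat(done) with some successor in Z. Already a fixed point.
Sat(E[done U (done | ~empty)]) = {Halt, Idle, Err, Retry, Ack}
AG E[done U (done | ~empty)]: greatest fixpoint, start Z0 = {Halt, Idle, Err, Retry, Ack}, keep only states in Sat with every successor in Z. Z1 = {Idle, Retry, Ack}; fixed.
Sat(AG E[done U (done | ~empty)]) = {Idle, Retry, Ack}
Halt ∉ Sat(AG E[done U (done | ~empty)]) = {Idle, Retry, Ack}, so the formula does not hold at Halt.

No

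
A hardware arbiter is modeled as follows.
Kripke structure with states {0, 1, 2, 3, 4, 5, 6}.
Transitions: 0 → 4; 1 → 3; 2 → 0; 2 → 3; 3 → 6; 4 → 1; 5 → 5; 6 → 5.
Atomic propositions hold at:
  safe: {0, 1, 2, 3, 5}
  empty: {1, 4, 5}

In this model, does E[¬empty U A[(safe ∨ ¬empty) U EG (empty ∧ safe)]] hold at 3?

Sat(¬empty) = {0, 2, 3, 6}
Sat(safe ∨ ¬empty) = {0, 1, 2, 3, 5, 6}
Sat(empty ∧ safe) = {1, 5}
EG (empty ∧ safe): greatest fixpoint, start Z0 = {1, 5}, keep only states in Sat with some successor in Z. Z1 = {5}; fixed.
Sat(EG (empty ∧ safe)) = {5}
A[(safe ∨ ¬empty) U EG (empty ∧ safe)]: least fixpoint, start Z0 = Sat(EG (empty ∧ safe)) = {5}, add states in Sat(safe ∨ ¬empty) with every successor in Z. Z1 = {5, 6}; Z2 = {3, 5, 6}; Z3 = {1, 3, 5, 6}; fixed.
Sat(A[(safe ∨ ¬empty) U EG (empty ∧ safe)]) = {1, 3, 5, 6}
E[¬empty U A[(safe ∨ ¬empty) U EG (empty ∧ safe)]]: least fixpoint, start Z0 = Sat(A[(safe ∨ ¬empty) U EG (empty ∧ safe)]) = {1, 3, 5, 6}, add states in Sat(¬empty) with some successor in Z. Z1 = {1, 2, 3, 5, 6}; fixed.
Sat(E[¬empty U A[(safe ∨ ¬empty) U EG (empty ∧ safe)]]) = {1, 2, 3, 5, 6}
3 ∈ Sat(E[¬empty U A[(safe ∨ ¬empty) U EG (empty ∧ safe)]]) = {1, 2, 3, 5, 6}, so the formula holds at 3.

Yes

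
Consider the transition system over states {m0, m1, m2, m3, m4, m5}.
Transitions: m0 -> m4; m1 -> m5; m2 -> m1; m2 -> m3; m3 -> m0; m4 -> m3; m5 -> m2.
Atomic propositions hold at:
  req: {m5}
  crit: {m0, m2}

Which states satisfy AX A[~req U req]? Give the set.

Sat(~req) = {m0, m1, m2, m3, m4}
A[~req U req]: least fixpoint, start Z0 = Sat(req) = {m5}, add states in Sat(~req) with every successor in Z. Z1 = {m1, m5}; fixed.
Sat(A[~req U req]) = {m1, m5}
Sat(AX A[~req U req]) = {s : every successor in {m1, m5}} = {m1}

{m1}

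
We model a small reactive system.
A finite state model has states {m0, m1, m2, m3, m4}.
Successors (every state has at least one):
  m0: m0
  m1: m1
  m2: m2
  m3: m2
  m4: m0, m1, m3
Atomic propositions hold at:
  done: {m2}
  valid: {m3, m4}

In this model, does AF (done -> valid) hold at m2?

Sat(done -> valid) = {m0, m1, m3, m4}
AF (done -> valid): least fixpoint, start Z0 = {m0, m1, m3, m4}, add states with every successor in Z. Already a fixed point.
Sat(AF (done -> valid)) = {m0, m1, m3, m4}
m2 ∉ Sat(AF (done -> valid)) = {m0, m1, m3, m4}, so the formula does not hold at m2.

No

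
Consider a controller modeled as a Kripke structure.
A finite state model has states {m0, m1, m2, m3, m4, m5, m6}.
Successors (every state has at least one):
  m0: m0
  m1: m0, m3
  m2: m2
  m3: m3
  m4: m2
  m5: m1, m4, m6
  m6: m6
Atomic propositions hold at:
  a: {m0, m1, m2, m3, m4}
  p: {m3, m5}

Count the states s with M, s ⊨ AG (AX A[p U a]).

A[p U a]: least fixpoint, start Z0 = Sat(a) = {m0, m1, m2, m3, m4}, add states in Sat(p) with every successor in Z. Already a fixed point.
Sat(A[p U a]) = {m0, m1, m2, m3, m4}
Sat(AX A[p U a]) = {s : every successor in {m0, m1, m2, m3, m4}} = {m0, m1, m2, m3, m4}
AG (AX A[p U a]): greatest fixpoint, start Z0 = {m0, m1, m2, m3, m4}, keep only states in Sat with every successor in Z. Already a fixed point.
Sat(AG (AX A[p U a])) = {m0, m1, m2, m3, m4}
|Sat(AG (AX A[p U a]))| = |{m0, m1, m2, m3, m4}| = 5.

5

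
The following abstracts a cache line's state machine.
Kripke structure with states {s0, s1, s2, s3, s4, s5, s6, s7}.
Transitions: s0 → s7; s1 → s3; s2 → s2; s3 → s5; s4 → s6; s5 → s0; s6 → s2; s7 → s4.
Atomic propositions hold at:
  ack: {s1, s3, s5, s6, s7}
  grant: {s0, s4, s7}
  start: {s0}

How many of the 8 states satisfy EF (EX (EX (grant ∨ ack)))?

Sat(grant ∨ ack) = {s0, s1, s3, s4, s5, s6, s7}
Sat(EX (grant ∨ ack)) = {s : some successor in {s0, s1, s3, s4, s5, s6, s7}} = {s0, s1, s3, s4, s5, s7}
Sat(EX (EX (grant ∨ ack))) = {s : some successor in {s0, s1, s3, s4, s5, s7}} = {s0, s1, s3, s5, s7}
EF (EX (EX (grant ∨ ack))): least fixpoint, start Z0 = {s0, s1, s3, s5, s7}, add states with some successor in Z. Already a fixed point.
Sat(EF (EX (EX (grant ∨ ack)))) = {s0, s1, s3, s5, s7}
|Sat(EF (EX (EX (grant ∨ ack))))| = |{s0, s1, s3, s5, s7}| = 5.

5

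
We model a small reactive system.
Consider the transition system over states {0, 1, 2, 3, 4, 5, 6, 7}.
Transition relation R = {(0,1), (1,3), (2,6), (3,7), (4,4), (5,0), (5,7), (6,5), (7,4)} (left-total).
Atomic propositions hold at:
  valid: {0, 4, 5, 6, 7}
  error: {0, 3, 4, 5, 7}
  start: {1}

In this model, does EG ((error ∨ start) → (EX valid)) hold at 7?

Yes

Sat(error ∨ start) = {0, 1, 3, 4, 5, 7}
Sat(EX valid) = {s : some successor in {0, 4, 5, 6, 7}} = {2, 3, 4, 5, 6, 7}
Sat((error ∨ start) → (EX valid)) = {2, 3, 4, 5, 6, 7}
EG ((error ∨ start) → (EX valid)): greatest fixpoint, start Z0 = {2, 3, 4, 5, 6, 7}, keep only states in Sat with some successor in Z. Already a fixed point.
Sat(EG ((error ∨ start) → (EX valid))) = {2, 3, 4, 5, 6, 7}
7 ∈ Sat(EG ((error ∨ start) → (EX valid))) = {2, 3, 4, 5, 6, 7}, so the formula holds at 7.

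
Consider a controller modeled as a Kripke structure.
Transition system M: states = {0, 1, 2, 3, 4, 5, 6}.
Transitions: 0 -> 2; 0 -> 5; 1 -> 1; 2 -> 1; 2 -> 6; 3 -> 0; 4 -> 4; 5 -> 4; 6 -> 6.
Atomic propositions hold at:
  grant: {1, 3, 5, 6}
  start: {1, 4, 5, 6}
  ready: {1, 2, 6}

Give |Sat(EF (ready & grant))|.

5

Sat(ready & grant) = {1, 6}
EF (ready & grant): least fixpoint, start Z0 = {1, 6}, add states with some successor in Z. Z1 = {1, 2, 6}; Z2 = {0, 1, 2, 6}; Z3 = {0, 1, 2, 3, 6}; fixed.
Sat(EF (ready & grant)) = {0, 1, 2, 3, 6}
|Sat(EF (ready & grant))| = |{0, 1, 2, 3, 6}| = 5.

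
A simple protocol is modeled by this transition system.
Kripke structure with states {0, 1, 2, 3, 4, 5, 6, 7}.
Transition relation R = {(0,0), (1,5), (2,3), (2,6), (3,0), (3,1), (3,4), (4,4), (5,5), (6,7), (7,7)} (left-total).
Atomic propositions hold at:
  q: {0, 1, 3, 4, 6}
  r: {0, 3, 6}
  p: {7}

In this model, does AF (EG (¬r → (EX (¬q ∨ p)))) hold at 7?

Yes

Sat(¬r) = {1, 2, 4, 5, 7}
Sat(¬q) = {2, 5, 7}
Sat(¬q ∨ p) = {2, 5, 7}
Sat(EX (¬q ∨ p)) = {s : some successor in {2, 5, 7}} = {1, 5, 6, 7}
Sat(¬r → (EX (¬q ∨ p))) = {0, 1, 3, 5, 6, 7}
EG (¬r → (EX (¬q ∨ p))): greatest fixpoint, start Z0 = {0, 1, 3, 5, 6, 7}, keep only states in Sat with some successor in Z. Already a fixed point.
Sat(EG (¬r → (EX (¬q ∨ p)))) = {0, 1, 3, 5, 6, 7}
AF (EG (¬r → (EX (¬q ∨ p)))): least fixpoint, start Z0 = {0, 1, 3, 5, 6, 7}, add states with every successor in Z. Z1 = {0, 1, 2, 3, 5, 6, 7}; fixed.
Sat(AF (EG (¬r → (EX (¬q ∨ p))))) = {0, 1, 2, 3, 5, 6, 7}
7 ∈ Sat(AF (EG (¬r → (EX (¬q ∨ p))))) = {0, 1, 2, 3, 5, 6, 7}, so the formula holds at 7.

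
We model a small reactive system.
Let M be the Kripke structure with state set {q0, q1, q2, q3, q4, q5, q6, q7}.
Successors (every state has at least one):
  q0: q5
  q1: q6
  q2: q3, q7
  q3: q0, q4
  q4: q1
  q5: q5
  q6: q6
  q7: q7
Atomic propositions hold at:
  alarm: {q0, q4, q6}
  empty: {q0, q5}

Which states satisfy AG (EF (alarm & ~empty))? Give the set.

Sat(~empty) = {q1, q2, q3, q4, q6, q7}
Sat(alarm & ~empty) = {q4, q6}
EF (alarm & ~empty): least fixpoint, start Z0 = {q4, q6}, add states with some successor in Z. Z1 = {q1, q3, q4, q6}; Z2 = {q1, q2, q3, q4, q6}; fixed.
Sat(EF (alarm & ~empty)) = {q1, q2, q3, q4, q6}
AG (EF (alarm & ~empty)): greatest fixpoint, start Z0 = {q1, q2, q3, q4, q6}, keep only states in Sat with every successor in Z. Z1 = {q1, q4, q6}; fixed.
Sat(AG (EF (alarm & ~empty))) = {q1, q4, q6}

{q1, q4, q6}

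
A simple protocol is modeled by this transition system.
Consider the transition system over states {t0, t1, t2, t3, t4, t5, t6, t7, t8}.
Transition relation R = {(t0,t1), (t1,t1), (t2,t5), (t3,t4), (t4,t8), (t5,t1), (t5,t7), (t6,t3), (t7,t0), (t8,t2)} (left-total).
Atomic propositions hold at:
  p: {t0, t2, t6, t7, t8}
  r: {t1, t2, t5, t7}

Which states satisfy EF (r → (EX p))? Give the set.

{t0, t2, t3, t4, t5, t6, t7, t8}

Sat(EX p) = {s : some successor in {t0, t2, t6, t7, t8}} = {t4, t5, t7, t8}
Sat(r → (EX p)) = {t0, t3, t4, t5, t6, t7, t8}
EF (r → (EX p)): least fixpoint, start Z0 = {t0, t3, t4, t5, t6, t7, t8}, add states with some successor in Z. Z1 = {t0, t2, t3, t4, t5, t6, t7, t8}; fixed.
Sat(EF (r → (EX p))) = {t0, t2, t3, t4, t5, t6, t7, t8}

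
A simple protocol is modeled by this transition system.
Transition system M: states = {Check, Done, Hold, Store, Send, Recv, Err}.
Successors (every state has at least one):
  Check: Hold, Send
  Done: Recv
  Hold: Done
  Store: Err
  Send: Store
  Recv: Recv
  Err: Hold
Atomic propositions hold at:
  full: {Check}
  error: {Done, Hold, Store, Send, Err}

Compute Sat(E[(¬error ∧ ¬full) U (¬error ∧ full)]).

Sat(¬error) = {Check, Recv}
Sat(¬full) = {Done, Hold, Store, Send, Recv, Err}
Sat(¬error ∧ ¬full) = {Recv}
Sat(¬error ∧ full) = {Check}
E[(¬error ∧ ¬full) U (¬error ∧ full)]: least fixpoint, start Z0 = Sat((¬error ∧ full)) = {Check}, add states in Sat(¬error ∧ ¬full) with some successor in Z. Already a fixed point.
Sat(E[(¬error ∧ ¬full) U (¬error ∧ full)]) = {Check}

{Check}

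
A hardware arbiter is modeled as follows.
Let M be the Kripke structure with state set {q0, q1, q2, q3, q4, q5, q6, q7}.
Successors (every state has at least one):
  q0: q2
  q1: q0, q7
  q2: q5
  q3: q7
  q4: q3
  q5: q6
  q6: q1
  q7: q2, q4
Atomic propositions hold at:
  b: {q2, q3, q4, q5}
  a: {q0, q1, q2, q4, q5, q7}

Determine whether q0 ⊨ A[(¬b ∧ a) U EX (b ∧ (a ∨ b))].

Sat(¬b) = {q0, q1, q6, q7}
Sat(¬b ∧ a) = {q0, q1, q7}
Sat(a ∨ b) = {q0, q1, q2, q3, q4, q5, q7}
Sat(b ∧ (a ∨ b)) = {q2, q3, q4, q5}
Sat(EX (b ∧ (a ∨ b))) = {s : some successor in {q2, q3, q4, q5}} = {q0, q2, q4, q7}
A[(¬b ∧ a) U EX (b ∧ (a ∨ b))]: least fixpoint, start Z0 = Sat(EX (b ∧ (a ∨ b))) = {q0, q2, q4, q7}, add states in Sat(¬b ∧ a) with every successor in Z. Z1 = {q0, q1, q2, q4, q7}; fixed.
Sat(A[(¬b ∧ a) U EX (b ∧ (a ∨ b))]) = {q0, q1, q2, q4, q7}
q0 ∈ Sat(A[(¬b ∧ a) U EX (b ∧ (a ∨ b))]) = {q0, q1, q2, q4, q7}, so the formula holds at q0.

Yes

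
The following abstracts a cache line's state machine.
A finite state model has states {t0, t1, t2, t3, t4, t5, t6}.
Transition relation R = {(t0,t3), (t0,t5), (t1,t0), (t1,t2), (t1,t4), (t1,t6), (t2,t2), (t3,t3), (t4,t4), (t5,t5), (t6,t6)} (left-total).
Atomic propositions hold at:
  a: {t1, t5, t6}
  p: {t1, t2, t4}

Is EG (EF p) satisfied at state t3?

No

EF p: least fixpoint, start Z0 = {t1, t2, t4}, add states with some successor in Z. Already a fixed point.
Sat(EF p) = {t1, t2, t4}
EG (EF p): greatest fixpoint, start Z0 = {t1, t2, t4}, keep only states in Sat with some successor in Z. Already a fixed point.
Sat(EG (EF p)) = {t1, t2, t4}
t3 ∉ Sat(EG (EF p)) = {t1, t2, t4}, so the formula does not hold at t3.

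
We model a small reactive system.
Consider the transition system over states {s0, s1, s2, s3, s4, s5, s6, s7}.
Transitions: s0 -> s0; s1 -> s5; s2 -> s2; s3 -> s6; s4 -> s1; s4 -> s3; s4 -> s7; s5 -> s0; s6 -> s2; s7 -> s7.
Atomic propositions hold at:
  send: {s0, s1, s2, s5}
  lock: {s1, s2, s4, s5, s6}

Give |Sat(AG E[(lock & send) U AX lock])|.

Sat(lock & send) = {s1, s2, s5}
Sat(AX lock) = {s : every successor in {s1, s2, s4, s5, s6}} = {s1, s2, s3, s6}
E[(lock & send) U AX lock]: least fixpoint, start Z0 = Sat(AX lock) = {s1, s2, s3, s6}, add states in Sat(lock & send) with some successor in Z. Already a fixed point.
Sat(E[(lock & send) U AX lock]) = {s1, s2, s3, s6}
AG E[(lock & send) U AX lock]: greatest fixpoint, start Z0 = {s1, s2, s3, s6}, keep only states in Sat with every successor in Z. Z1 = {s2, s3, s6}; fixed.
Sat(AG E[(lock & send) U AX lock]) = {s2, s3, s6}
|Sat(AG E[(lock & send) U AX lock])| = |{s2, s3, s6}| = 3.

3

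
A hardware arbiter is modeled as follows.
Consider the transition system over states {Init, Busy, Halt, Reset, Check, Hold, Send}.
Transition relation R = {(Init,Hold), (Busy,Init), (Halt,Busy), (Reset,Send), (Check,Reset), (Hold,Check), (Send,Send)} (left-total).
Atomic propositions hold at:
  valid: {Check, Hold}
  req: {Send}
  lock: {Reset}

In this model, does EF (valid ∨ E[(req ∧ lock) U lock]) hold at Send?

Sat(req ∧ lock) = ∅
E[(req ∧ lock) U lock]: least fixpoint, start Z0 = Sat(lock) = {Reset}, add states in Sat(req ∧ lock) with some successor in Z. Already a fixed point.
Sat(E[(req ∧ lock) U lock]) = {Reset}
Sat(valid ∨ E[(req ∧ lock) U lock]) = {Reset, Check, Hold}
EF (valid ∨ E[(req ∧ lock) U lock]): least fixpoint, start Z0 = {Reset, Check, Hold}, add states with some successor in Z. Z1 = {Init, Reset, Check, Hold}; Z2 = {Init, Busy, Reset, Check, Hold}; Z3 = {Init, Busy, Halt, Reset, Check, Hold}; fixed.
Sat(EF (valid ∨ E[(req ∧ lock) U lock])) = {Init, Busy, Halt, Reset, Check, Hold}
Send ∉ Sat(EF (valid ∨ E[(req ∧ lock) U lock])) = {Init, Busy, Halt, Reset, Check, Hold}, so the formula does not hold at Send.

No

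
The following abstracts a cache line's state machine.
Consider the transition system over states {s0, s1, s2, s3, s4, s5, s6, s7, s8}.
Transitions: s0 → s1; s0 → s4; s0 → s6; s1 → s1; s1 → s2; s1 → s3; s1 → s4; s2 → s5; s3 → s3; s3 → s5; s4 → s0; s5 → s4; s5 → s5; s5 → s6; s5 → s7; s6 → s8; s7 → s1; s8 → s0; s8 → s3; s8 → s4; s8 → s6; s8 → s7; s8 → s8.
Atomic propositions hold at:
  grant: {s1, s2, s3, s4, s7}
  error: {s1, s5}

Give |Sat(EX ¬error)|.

Sat(¬error) = {s0, s2, s3, s4, s6, s7, s8}
Sat(EX ¬error) = {s : some successor in {s0, s2, s3, s4, s6, s7, s8}} = {s0, s1, s3, s4, s5, s6, s8}
|Sat(EX ¬error)| = |{s0, s1, s3, s4, s5, s6, s8}| = 7.

7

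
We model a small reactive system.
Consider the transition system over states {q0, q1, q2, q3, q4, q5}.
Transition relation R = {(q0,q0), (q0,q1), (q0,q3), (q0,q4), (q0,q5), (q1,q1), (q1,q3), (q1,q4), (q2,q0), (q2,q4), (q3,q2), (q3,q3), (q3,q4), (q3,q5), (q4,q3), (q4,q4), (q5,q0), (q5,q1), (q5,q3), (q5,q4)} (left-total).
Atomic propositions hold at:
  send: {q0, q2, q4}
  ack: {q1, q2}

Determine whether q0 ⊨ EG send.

EG send: greatest fixpoint, start Z0 = {q0, q2, q4}, keep only states in Sat with some successor in Z. Already a fixed point.
Sat(EG send) = {q0, q2, q4}
q0 ∈ Sat(EG send) = {q0, q2, q4}, so the formula holds at q0.

Yes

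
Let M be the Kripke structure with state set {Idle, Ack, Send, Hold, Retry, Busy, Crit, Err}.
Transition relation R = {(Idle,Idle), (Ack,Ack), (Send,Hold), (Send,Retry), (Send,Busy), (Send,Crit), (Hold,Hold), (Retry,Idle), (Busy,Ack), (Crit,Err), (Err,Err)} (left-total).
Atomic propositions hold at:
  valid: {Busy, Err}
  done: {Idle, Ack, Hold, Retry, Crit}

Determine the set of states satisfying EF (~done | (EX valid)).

{Send, Busy, Crit, Err}

Sat(~done) = {Send, Busy, Err}
Sat(EX valid) = {s : some successor in {Busy, Err}} = {Send, Crit, Err}
Sat(~done | (EX valid)) = {Send, Busy, Crit, Err}
EF (~done | (EX valid)): least fixpoint, start Z0 = {Send, Busy, Crit, Err}, add states with some successor in Z. Already a fixed point.
Sat(EF (~done | (EX valid))) = {Send, Busy, Crit, Err}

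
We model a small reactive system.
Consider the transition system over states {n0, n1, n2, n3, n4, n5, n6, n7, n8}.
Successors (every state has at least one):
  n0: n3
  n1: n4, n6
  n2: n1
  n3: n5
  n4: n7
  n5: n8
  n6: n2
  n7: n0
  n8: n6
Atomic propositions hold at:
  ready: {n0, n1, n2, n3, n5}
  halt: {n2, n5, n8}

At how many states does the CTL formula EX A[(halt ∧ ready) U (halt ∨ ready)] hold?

Sat(halt ∧ ready) = {n2, n5}
Sat(halt ∨ ready) = {n0, n1, n2, n3, n5, n8}
A[(halt ∧ ready) U (halt ∨ ready)]: least fixpoint, start Z0 = Sat((halt ∨ ready)) = {n0, n1, n2, n3, n5, n8}, add states in Sat(halt ∧ ready) with every successor in Z. Already a fixed point.
Sat(A[(halt ∧ ready) U (halt ∨ ready)]) = {n0, n1, n2, n3, n5, n8}
Sat(EX A[(halt ∧ ready) U (halt ∨ ready)]) = {s : some successor in {n0, n1, n2, n3, n5, n8}} = {n0, n2, n3, n5, n6, n7}
|Sat(EX A[(halt ∧ ready) U (halt ∨ ready)])| = |{n0, n2, n3, n5, n6, n7}| = 6.

6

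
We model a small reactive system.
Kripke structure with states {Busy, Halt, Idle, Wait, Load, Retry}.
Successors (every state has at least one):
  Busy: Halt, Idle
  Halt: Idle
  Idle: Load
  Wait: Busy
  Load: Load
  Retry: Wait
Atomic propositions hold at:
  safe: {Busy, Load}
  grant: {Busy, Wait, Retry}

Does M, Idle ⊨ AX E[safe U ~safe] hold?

Sat(~safe) = {Halt, Idle, Wait, Retry}
E[safe U ~safe]: least fixpoint, start Z0 = Sat(~safe) = {Halt, Idle, Wait, Retry}, add states in Sat(safe) with some successor in Z. Z1 = {Busy, Halt, Idle, Wait, Retry}; fixed.
Sat(E[safe U ~safe]) = {Busy, Halt, Idle, Wait, Retry}
Sat(AX E[safe U ~safe]) = {s : every successor in {Busy, Halt, Idle, Wait, Retry}} = {Busy, Halt, Wait, Retry}
Idle ∉ Sat(AX E[safe U ~safe]) = {Busy, Halt, Wait, Retry}, so the formula does not hold at Idle.

No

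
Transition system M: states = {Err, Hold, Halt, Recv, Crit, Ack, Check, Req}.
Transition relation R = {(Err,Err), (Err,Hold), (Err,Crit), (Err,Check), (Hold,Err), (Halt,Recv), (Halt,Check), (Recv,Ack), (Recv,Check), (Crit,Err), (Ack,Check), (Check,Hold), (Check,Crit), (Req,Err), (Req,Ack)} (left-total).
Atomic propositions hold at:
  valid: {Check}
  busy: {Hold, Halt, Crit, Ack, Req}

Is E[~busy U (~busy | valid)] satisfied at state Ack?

Sat(~busy) = {Err, Recv, Check}
Sat(~busy | valid) = {Err, Recv, Check}
E[~busy U (~busy | valid)]: least fixpoint, start Z0 = Sat((~busy | valid)) = {Err, Recv, Check}, add states in Sat(~busy) with some successor in Z. Already a fixed point.
Sat(E[~busy U (~busy | valid)]) = {Err, Recv, Check}
Ack ∉ Sat(E[~busy U (~busy | valid)]) = {Err, Recv, Check}, so the formula does not hold at Ack.

No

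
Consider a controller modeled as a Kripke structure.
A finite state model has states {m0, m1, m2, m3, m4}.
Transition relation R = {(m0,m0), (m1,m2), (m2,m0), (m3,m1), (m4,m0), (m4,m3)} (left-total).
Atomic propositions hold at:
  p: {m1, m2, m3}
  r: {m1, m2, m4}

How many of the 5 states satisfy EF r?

4

EF r: least fixpoint, start Z0 = {m1, m2, m4}, add states with some successor in Z. Z1 = {m1, m2, m3, m4}; fixed.
Sat(EF r) = {m1, m2, m3, m4}
|Sat(EF r)| = |{m1, m2, m3, m4}| = 4.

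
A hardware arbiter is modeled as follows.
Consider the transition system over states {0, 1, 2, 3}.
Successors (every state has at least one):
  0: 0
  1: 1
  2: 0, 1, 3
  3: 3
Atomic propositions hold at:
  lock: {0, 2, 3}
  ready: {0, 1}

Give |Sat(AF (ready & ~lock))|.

1

Sat(~lock) = {1}
Sat(ready & ~lock) = {1}
AF (ready & ~lock): least fixpoint, start Z0 = {1}, add states with every successor in Z. Already a fixed point.
Sat(AF (ready & ~lock)) = {1}
|Sat(AF (ready & ~lock))| = |{1}| = 1.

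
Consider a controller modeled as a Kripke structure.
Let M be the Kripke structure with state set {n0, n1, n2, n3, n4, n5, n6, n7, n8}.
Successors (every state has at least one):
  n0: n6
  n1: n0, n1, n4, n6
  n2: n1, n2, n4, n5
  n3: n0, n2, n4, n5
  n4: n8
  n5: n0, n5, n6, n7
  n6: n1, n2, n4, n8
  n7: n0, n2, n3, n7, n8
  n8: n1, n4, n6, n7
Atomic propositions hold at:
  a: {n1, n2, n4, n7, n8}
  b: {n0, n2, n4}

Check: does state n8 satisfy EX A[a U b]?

A[a U b]: least fixpoint, start Z0 = Sat(b) = {n0, n2, n4}, add states in Sat(a) with every successor in Z. Already a fixed point.
Sat(A[a U b]) = {n0, n2, n4}
Sat(EX A[a U b]) = {s : some successor in {n0, n2, n4}} = {n1, n2, n3, n5, n6, n7, n8}
n8 ∈ Sat(EX A[a U b]) = {n1, n2, n3, n5, n6, n7, n8}, so the formula holds at n8.

Yes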